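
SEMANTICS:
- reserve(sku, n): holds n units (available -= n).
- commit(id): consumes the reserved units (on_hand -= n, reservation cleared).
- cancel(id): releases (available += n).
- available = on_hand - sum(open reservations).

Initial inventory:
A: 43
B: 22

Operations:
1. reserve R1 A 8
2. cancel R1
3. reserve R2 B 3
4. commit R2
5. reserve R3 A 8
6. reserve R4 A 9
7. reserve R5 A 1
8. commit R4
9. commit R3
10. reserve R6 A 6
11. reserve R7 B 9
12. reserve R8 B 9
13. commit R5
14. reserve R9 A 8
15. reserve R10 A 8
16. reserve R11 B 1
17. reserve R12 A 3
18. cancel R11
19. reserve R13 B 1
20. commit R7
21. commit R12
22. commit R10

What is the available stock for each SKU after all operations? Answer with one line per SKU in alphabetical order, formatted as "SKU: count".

Step 1: reserve R1 A 8 -> on_hand[A=43 B=22] avail[A=35 B=22] open={R1}
Step 2: cancel R1 -> on_hand[A=43 B=22] avail[A=43 B=22] open={}
Step 3: reserve R2 B 3 -> on_hand[A=43 B=22] avail[A=43 B=19] open={R2}
Step 4: commit R2 -> on_hand[A=43 B=19] avail[A=43 B=19] open={}
Step 5: reserve R3 A 8 -> on_hand[A=43 B=19] avail[A=35 B=19] open={R3}
Step 6: reserve R4 A 9 -> on_hand[A=43 B=19] avail[A=26 B=19] open={R3,R4}
Step 7: reserve R5 A 1 -> on_hand[A=43 B=19] avail[A=25 B=19] open={R3,R4,R5}
Step 8: commit R4 -> on_hand[A=34 B=19] avail[A=25 B=19] open={R3,R5}
Step 9: commit R3 -> on_hand[A=26 B=19] avail[A=25 B=19] open={R5}
Step 10: reserve R6 A 6 -> on_hand[A=26 B=19] avail[A=19 B=19] open={R5,R6}
Step 11: reserve R7 B 9 -> on_hand[A=26 B=19] avail[A=19 B=10] open={R5,R6,R7}
Step 12: reserve R8 B 9 -> on_hand[A=26 B=19] avail[A=19 B=1] open={R5,R6,R7,R8}
Step 13: commit R5 -> on_hand[A=25 B=19] avail[A=19 B=1] open={R6,R7,R8}
Step 14: reserve R9 A 8 -> on_hand[A=25 B=19] avail[A=11 B=1] open={R6,R7,R8,R9}
Step 15: reserve R10 A 8 -> on_hand[A=25 B=19] avail[A=3 B=1] open={R10,R6,R7,R8,R9}
Step 16: reserve R11 B 1 -> on_hand[A=25 B=19] avail[A=3 B=0] open={R10,R11,R6,R7,R8,R9}
Step 17: reserve R12 A 3 -> on_hand[A=25 B=19] avail[A=0 B=0] open={R10,R11,R12,R6,R7,R8,R9}
Step 18: cancel R11 -> on_hand[A=25 B=19] avail[A=0 B=1] open={R10,R12,R6,R7,R8,R9}
Step 19: reserve R13 B 1 -> on_hand[A=25 B=19] avail[A=0 B=0] open={R10,R12,R13,R6,R7,R8,R9}
Step 20: commit R7 -> on_hand[A=25 B=10] avail[A=0 B=0] open={R10,R12,R13,R6,R8,R9}
Step 21: commit R12 -> on_hand[A=22 B=10] avail[A=0 B=0] open={R10,R13,R6,R8,R9}
Step 22: commit R10 -> on_hand[A=14 B=10] avail[A=0 B=0] open={R13,R6,R8,R9}

Answer: A: 0
B: 0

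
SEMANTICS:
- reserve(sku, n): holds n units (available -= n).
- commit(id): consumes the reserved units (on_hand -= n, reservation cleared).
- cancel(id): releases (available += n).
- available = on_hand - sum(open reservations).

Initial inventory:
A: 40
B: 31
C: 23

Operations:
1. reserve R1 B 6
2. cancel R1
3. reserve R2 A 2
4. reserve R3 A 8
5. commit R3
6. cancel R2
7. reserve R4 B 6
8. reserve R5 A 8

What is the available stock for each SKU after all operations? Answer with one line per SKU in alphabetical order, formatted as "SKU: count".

Step 1: reserve R1 B 6 -> on_hand[A=40 B=31 C=23] avail[A=40 B=25 C=23] open={R1}
Step 2: cancel R1 -> on_hand[A=40 B=31 C=23] avail[A=40 B=31 C=23] open={}
Step 3: reserve R2 A 2 -> on_hand[A=40 B=31 C=23] avail[A=38 B=31 C=23] open={R2}
Step 4: reserve R3 A 8 -> on_hand[A=40 B=31 C=23] avail[A=30 B=31 C=23] open={R2,R3}
Step 5: commit R3 -> on_hand[A=32 B=31 C=23] avail[A=30 B=31 C=23] open={R2}
Step 6: cancel R2 -> on_hand[A=32 B=31 C=23] avail[A=32 B=31 C=23] open={}
Step 7: reserve R4 B 6 -> on_hand[A=32 B=31 C=23] avail[A=32 B=25 C=23] open={R4}
Step 8: reserve R5 A 8 -> on_hand[A=32 B=31 C=23] avail[A=24 B=25 C=23] open={R4,R5}

Answer: A: 24
B: 25
C: 23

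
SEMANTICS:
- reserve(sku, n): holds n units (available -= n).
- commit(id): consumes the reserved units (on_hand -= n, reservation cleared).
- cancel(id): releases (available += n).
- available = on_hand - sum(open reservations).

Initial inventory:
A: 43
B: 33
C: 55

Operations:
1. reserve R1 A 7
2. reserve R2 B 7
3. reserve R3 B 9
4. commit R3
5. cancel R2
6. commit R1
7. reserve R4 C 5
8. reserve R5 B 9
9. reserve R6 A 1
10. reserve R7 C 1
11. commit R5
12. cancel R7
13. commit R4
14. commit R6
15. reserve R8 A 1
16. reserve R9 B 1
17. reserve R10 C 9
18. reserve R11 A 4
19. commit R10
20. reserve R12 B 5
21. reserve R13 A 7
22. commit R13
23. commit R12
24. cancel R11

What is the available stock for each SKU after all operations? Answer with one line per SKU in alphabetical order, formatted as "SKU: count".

Step 1: reserve R1 A 7 -> on_hand[A=43 B=33 C=55] avail[A=36 B=33 C=55] open={R1}
Step 2: reserve R2 B 7 -> on_hand[A=43 B=33 C=55] avail[A=36 B=26 C=55] open={R1,R2}
Step 3: reserve R3 B 9 -> on_hand[A=43 B=33 C=55] avail[A=36 B=17 C=55] open={R1,R2,R3}
Step 4: commit R3 -> on_hand[A=43 B=24 C=55] avail[A=36 B=17 C=55] open={R1,R2}
Step 5: cancel R2 -> on_hand[A=43 B=24 C=55] avail[A=36 B=24 C=55] open={R1}
Step 6: commit R1 -> on_hand[A=36 B=24 C=55] avail[A=36 B=24 C=55] open={}
Step 7: reserve R4 C 5 -> on_hand[A=36 B=24 C=55] avail[A=36 B=24 C=50] open={R4}
Step 8: reserve R5 B 9 -> on_hand[A=36 B=24 C=55] avail[A=36 B=15 C=50] open={R4,R5}
Step 9: reserve R6 A 1 -> on_hand[A=36 B=24 C=55] avail[A=35 B=15 C=50] open={R4,R5,R6}
Step 10: reserve R7 C 1 -> on_hand[A=36 B=24 C=55] avail[A=35 B=15 C=49] open={R4,R5,R6,R7}
Step 11: commit R5 -> on_hand[A=36 B=15 C=55] avail[A=35 B=15 C=49] open={R4,R6,R7}
Step 12: cancel R7 -> on_hand[A=36 B=15 C=55] avail[A=35 B=15 C=50] open={R4,R6}
Step 13: commit R4 -> on_hand[A=36 B=15 C=50] avail[A=35 B=15 C=50] open={R6}
Step 14: commit R6 -> on_hand[A=35 B=15 C=50] avail[A=35 B=15 C=50] open={}
Step 15: reserve R8 A 1 -> on_hand[A=35 B=15 C=50] avail[A=34 B=15 C=50] open={R8}
Step 16: reserve R9 B 1 -> on_hand[A=35 B=15 C=50] avail[A=34 B=14 C=50] open={R8,R9}
Step 17: reserve R10 C 9 -> on_hand[A=35 B=15 C=50] avail[A=34 B=14 C=41] open={R10,R8,R9}
Step 18: reserve R11 A 4 -> on_hand[A=35 B=15 C=50] avail[A=30 B=14 C=41] open={R10,R11,R8,R9}
Step 19: commit R10 -> on_hand[A=35 B=15 C=41] avail[A=30 B=14 C=41] open={R11,R8,R9}
Step 20: reserve R12 B 5 -> on_hand[A=35 B=15 C=41] avail[A=30 B=9 C=41] open={R11,R12,R8,R9}
Step 21: reserve R13 A 7 -> on_hand[A=35 B=15 C=41] avail[A=23 B=9 C=41] open={R11,R12,R13,R8,R9}
Step 22: commit R13 -> on_hand[A=28 B=15 C=41] avail[A=23 B=9 C=41] open={R11,R12,R8,R9}
Step 23: commit R12 -> on_hand[A=28 B=10 C=41] avail[A=23 B=9 C=41] open={R11,R8,R9}
Step 24: cancel R11 -> on_hand[A=28 B=10 C=41] avail[A=27 B=9 C=41] open={R8,R9}

Answer: A: 27
B: 9
C: 41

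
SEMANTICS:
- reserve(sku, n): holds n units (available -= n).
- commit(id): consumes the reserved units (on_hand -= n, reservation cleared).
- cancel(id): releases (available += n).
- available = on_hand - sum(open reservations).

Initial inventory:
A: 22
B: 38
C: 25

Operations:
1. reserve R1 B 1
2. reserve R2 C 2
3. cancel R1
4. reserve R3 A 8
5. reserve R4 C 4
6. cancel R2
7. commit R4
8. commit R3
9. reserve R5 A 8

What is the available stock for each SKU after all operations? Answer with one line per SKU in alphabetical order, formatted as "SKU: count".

Step 1: reserve R1 B 1 -> on_hand[A=22 B=38 C=25] avail[A=22 B=37 C=25] open={R1}
Step 2: reserve R2 C 2 -> on_hand[A=22 B=38 C=25] avail[A=22 B=37 C=23] open={R1,R2}
Step 3: cancel R1 -> on_hand[A=22 B=38 C=25] avail[A=22 B=38 C=23] open={R2}
Step 4: reserve R3 A 8 -> on_hand[A=22 B=38 C=25] avail[A=14 B=38 C=23] open={R2,R3}
Step 5: reserve R4 C 4 -> on_hand[A=22 B=38 C=25] avail[A=14 B=38 C=19] open={R2,R3,R4}
Step 6: cancel R2 -> on_hand[A=22 B=38 C=25] avail[A=14 B=38 C=21] open={R3,R4}
Step 7: commit R4 -> on_hand[A=22 B=38 C=21] avail[A=14 B=38 C=21] open={R3}
Step 8: commit R3 -> on_hand[A=14 B=38 C=21] avail[A=14 B=38 C=21] open={}
Step 9: reserve R5 A 8 -> on_hand[A=14 B=38 C=21] avail[A=6 B=38 C=21] open={R5}

Answer: A: 6
B: 38
C: 21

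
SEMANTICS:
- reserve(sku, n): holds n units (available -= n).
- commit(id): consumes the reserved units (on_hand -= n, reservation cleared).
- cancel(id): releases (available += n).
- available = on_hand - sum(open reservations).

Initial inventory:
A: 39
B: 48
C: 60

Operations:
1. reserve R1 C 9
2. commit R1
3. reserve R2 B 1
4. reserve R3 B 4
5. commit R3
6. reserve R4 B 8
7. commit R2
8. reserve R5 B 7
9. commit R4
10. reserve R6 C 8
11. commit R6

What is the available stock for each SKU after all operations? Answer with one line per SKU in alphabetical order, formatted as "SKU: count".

Step 1: reserve R1 C 9 -> on_hand[A=39 B=48 C=60] avail[A=39 B=48 C=51] open={R1}
Step 2: commit R1 -> on_hand[A=39 B=48 C=51] avail[A=39 B=48 C=51] open={}
Step 3: reserve R2 B 1 -> on_hand[A=39 B=48 C=51] avail[A=39 B=47 C=51] open={R2}
Step 4: reserve R3 B 4 -> on_hand[A=39 B=48 C=51] avail[A=39 B=43 C=51] open={R2,R3}
Step 5: commit R3 -> on_hand[A=39 B=44 C=51] avail[A=39 B=43 C=51] open={R2}
Step 6: reserve R4 B 8 -> on_hand[A=39 B=44 C=51] avail[A=39 B=35 C=51] open={R2,R4}
Step 7: commit R2 -> on_hand[A=39 B=43 C=51] avail[A=39 B=35 C=51] open={R4}
Step 8: reserve R5 B 7 -> on_hand[A=39 B=43 C=51] avail[A=39 B=28 C=51] open={R4,R5}
Step 9: commit R4 -> on_hand[A=39 B=35 C=51] avail[A=39 B=28 C=51] open={R5}
Step 10: reserve R6 C 8 -> on_hand[A=39 B=35 C=51] avail[A=39 B=28 C=43] open={R5,R6}
Step 11: commit R6 -> on_hand[A=39 B=35 C=43] avail[A=39 B=28 C=43] open={R5}

Answer: A: 39
B: 28
C: 43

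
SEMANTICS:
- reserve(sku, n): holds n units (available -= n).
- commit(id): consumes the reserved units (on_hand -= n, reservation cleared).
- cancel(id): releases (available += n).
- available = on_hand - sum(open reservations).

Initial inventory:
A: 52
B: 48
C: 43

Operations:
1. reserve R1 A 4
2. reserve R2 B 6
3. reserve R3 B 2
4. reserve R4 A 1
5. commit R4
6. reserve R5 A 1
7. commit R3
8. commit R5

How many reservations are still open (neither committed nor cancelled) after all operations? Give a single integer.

Step 1: reserve R1 A 4 -> on_hand[A=52 B=48 C=43] avail[A=48 B=48 C=43] open={R1}
Step 2: reserve R2 B 6 -> on_hand[A=52 B=48 C=43] avail[A=48 B=42 C=43] open={R1,R2}
Step 3: reserve R3 B 2 -> on_hand[A=52 B=48 C=43] avail[A=48 B=40 C=43] open={R1,R2,R3}
Step 4: reserve R4 A 1 -> on_hand[A=52 B=48 C=43] avail[A=47 B=40 C=43] open={R1,R2,R3,R4}
Step 5: commit R4 -> on_hand[A=51 B=48 C=43] avail[A=47 B=40 C=43] open={R1,R2,R3}
Step 6: reserve R5 A 1 -> on_hand[A=51 B=48 C=43] avail[A=46 B=40 C=43] open={R1,R2,R3,R5}
Step 7: commit R3 -> on_hand[A=51 B=46 C=43] avail[A=46 B=40 C=43] open={R1,R2,R5}
Step 8: commit R5 -> on_hand[A=50 B=46 C=43] avail[A=46 B=40 C=43] open={R1,R2}
Open reservations: ['R1', 'R2'] -> 2

Answer: 2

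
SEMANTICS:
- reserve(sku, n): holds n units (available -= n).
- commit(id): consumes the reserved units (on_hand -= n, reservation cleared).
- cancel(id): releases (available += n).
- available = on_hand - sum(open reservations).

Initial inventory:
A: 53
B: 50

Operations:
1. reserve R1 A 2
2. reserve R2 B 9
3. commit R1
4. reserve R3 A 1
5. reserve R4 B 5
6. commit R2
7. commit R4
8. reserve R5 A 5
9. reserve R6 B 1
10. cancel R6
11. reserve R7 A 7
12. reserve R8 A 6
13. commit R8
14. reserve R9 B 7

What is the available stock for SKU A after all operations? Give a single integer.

Answer: 32

Derivation:
Step 1: reserve R1 A 2 -> on_hand[A=53 B=50] avail[A=51 B=50] open={R1}
Step 2: reserve R2 B 9 -> on_hand[A=53 B=50] avail[A=51 B=41] open={R1,R2}
Step 3: commit R1 -> on_hand[A=51 B=50] avail[A=51 B=41] open={R2}
Step 4: reserve R3 A 1 -> on_hand[A=51 B=50] avail[A=50 B=41] open={R2,R3}
Step 5: reserve R4 B 5 -> on_hand[A=51 B=50] avail[A=50 B=36] open={R2,R3,R4}
Step 6: commit R2 -> on_hand[A=51 B=41] avail[A=50 B=36] open={R3,R4}
Step 7: commit R4 -> on_hand[A=51 B=36] avail[A=50 B=36] open={R3}
Step 8: reserve R5 A 5 -> on_hand[A=51 B=36] avail[A=45 B=36] open={R3,R5}
Step 9: reserve R6 B 1 -> on_hand[A=51 B=36] avail[A=45 B=35] open={R3,R5,R6}
Step 10: cancel R6 -> on_hand[A=51 B=36] avail[A=45 B=36] open={R3,R5}
Step 11: reserve R7 A 7 -> on_hand[A=51 B=36] avail[A=38 B=36] open={R3,R5,R7}
Step 12: reserve R8 A 6 -> on_hand[A=51 B=36] avail[A=32 B=36] open={R3,R5,R7,R8}
Step 13: commit R8 -> on_hand[A=45 B=36] avail[A=32 B=36] open={R3,R5,R7}
Step 14: reserve R9 B 7 -> on_hand[A=45 B=36] avail[A=32 B=29] open={R3,R5,R7,R9}
Final available[A] = 32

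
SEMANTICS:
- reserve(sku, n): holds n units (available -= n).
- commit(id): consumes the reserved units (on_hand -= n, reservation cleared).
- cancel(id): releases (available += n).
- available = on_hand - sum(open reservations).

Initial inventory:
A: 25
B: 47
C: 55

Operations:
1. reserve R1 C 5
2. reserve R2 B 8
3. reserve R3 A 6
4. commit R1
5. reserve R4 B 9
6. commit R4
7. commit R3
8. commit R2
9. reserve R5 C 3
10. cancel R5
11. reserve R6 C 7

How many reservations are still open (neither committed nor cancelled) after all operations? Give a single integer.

Step 1: reserve R1 C 5 -> on_hand[A=25 B=47 C=55] avail[A=25 B=47 C=50] open={R1}
Step 2: reserve R2 B 8 -> on_hand[A=25 B=47 C=55] avail[A=25 B=39 C=50] open={R1,R2}
Step 3: reserve R3 A 6 -> on_hand[A=25 B=47 C=55] avail[A=19 B=39 C=50] open={R1,R2,R3}
Step 4: commit R1 -> on_hand[A=25 B=47 C=50] avail[A=19 B=39 C=50] open={R2,R3}
Step 5: reserve R4 B 9 -> on_hand[A=25 B=47 C=50] avail[A=19 B=30 C=50] open={R2,R3,R4}
Step 6: commit R4 -> on_hand[A=25 B=38 C=50] avail[A=19 B=30 C=50] open={R2,R3}
Step 7: commit R3 -> on_hand[A=19 B=38 C=50] avail[A=19 B=30 C=50] open={R2}
Step 8: commit R2 -> on_hand[A=19 B=30 C=50] avail[A=19 B=30 C=50] open={}
Step 9: reserve R5 C 3 -> on_hand[A=19 B=30 C=50] avail[A=19 B=30 C=47] open={R5}
Step 10: cancel R5 -> on_hand[A=19 B=30 C=50] avail[A=19 B=30 C=50] open={}
Step 11: reserve R6 C 7 -> on_hand[A=19 B=30 C=50] avail[A=19 B=30 C=43] open={R6}
Open reservations: ['R6'] -> 1

Answer: 1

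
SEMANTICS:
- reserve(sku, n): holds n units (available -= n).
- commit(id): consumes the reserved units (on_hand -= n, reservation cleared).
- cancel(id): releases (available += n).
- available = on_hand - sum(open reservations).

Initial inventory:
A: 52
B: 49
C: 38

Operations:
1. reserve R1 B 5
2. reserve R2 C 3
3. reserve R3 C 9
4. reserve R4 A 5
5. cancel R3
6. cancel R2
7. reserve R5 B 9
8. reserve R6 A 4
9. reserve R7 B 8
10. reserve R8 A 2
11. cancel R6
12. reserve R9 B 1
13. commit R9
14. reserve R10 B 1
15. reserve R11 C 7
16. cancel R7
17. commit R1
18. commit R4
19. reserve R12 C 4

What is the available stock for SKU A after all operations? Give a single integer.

Answer: 45

Derivation:
Step 1: reserve R1 B 5 -> on_hand[A=52 B=49 C=38] avail[A=52 B=44 C=38] open={R1}
Step 2: reserve R2 C 3 -> on_hand[A=52 B=49 C=38] avail[A=52 B=44 C=35] open={R1,R2}
Step 3: reserve R3 C 9 -> on_hand[A=52 B=49 C=38] avail[A=52 B=44 C=26] open={R1,R2,R3}
Step 4: reserve R4 A 5 -> on_hand[A=52 B=49 C=38] avail[A=47 B=44 C=26] open={R1,R2,R3,R4}
Step 5: cancel R3 -> on_hand[A=52 B=49 C=38] avail[A=47 B=44 C=35] open={R1,R2,R4}
Step 6: cancel R2 -> on_hand[A=52 B=49 C=38] avail[A=47 B=44 C=38] open={R1,R4}
Step 7: reserve R5 B 9 -> on_hand[A=52 B=49 C=38] avail[A=47 B=35 C=38] open={R1,R4,R5}
Step 8: reserve R6 A 4 -> on_hand[A=52 B=49 C=38] avail[A=43 B=35 C=38] open={R1,R4,R5,R6}
Step 9: reserve R7 B 8 -> on_hand[A=52 B=49 C=38] avail[A=43 B=27 C=38] open={R1,R4,R5,R6,R7}
Step 10: reserve R8 A 2 -> on_hand[A=52 B=49 C=38] avail[A=41 B=27 C=38] open={R1,R4,R5,R6,R7,R8}
Step 11: cancel R6 -> on_hand[A=52 B=49 C=38] avail[A=45 B=27 C=38] open={R1,R4,R5,R7,R8}
Step 12: reserve R9 B 1 -> on_hand[A=52 B=49 C=38] avail[A=45 B=26 C=38] open={R1,R4,R5,R7,R8,R9}
Step 13: commit R9 -> on_hand[A=52 B=48 C=38] avail[A=45 B=26 C=38] open={R1,R4,R5,R7,R8}
Step 14: reserve R10 B 1 -> on_hand[A=52 B=48 C=38] avail[A=45 B=25 C=38] open={R1,R10,R4,R5,R7,R8}
Step 15: reserve R11 C 7 -> on_hand[A=52 B=48 C=38] avail[A=45 B=25 C=31] open={R1,R10,R11,R4,R5,R7,R8}
Step 16: cancel R7 -> on_hand[A=52 B=48 C=38] avail[A=45 B=33 C=31] open={R1,R10,R11,R4,R5,R8}
Step 17: commit R1 -> on_hand[A=52 B=43 C=38] avail[A=45 B=33 C=31] open={R10,R11,R4,R5,R8}
Step 18: commit R4 -> on_hand[A=47 B=43 C=38] avail[A=45 B=33 C=31] open={R10,R11,R5,R8}
Step 19: reserve R12 C 4 -> on_hand[A=47 B=43 C=38] avail[A=45 B=33 C=27] open={R10,R11,R12,R5,R8}
Final available[A] = 45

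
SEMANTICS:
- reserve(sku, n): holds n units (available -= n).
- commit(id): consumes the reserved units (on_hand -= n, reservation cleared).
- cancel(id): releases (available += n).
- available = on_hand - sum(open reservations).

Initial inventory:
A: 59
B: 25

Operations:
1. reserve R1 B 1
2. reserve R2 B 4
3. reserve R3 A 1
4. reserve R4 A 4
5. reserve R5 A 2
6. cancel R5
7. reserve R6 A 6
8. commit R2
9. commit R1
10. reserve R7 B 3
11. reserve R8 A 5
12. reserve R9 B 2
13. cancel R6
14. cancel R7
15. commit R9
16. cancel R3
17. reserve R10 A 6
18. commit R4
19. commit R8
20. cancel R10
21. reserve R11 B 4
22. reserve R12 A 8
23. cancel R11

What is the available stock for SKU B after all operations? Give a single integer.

Answer: 18

Derivation:
Step 1: reserve R1 B 1 -> on_hand[A=59 B=25] avail[A=59 B=24] open={R1}
Step 2: reserve R2 B 4 -> on_hand[A=59 B=25] avail[A=59 B=20] open={R1,R2}
Step 3: reserve R3 A 1 -> on_hand[A=59 B=25] avail[A=58 B=20] open={R1,R2,R3}
Step 4: reserve R4 A 4 -> on_hand[A=59 B=25] avail[A=54 B=20] open={R1,R2,R3,R4}
Step 5: reserve R5 A 2 -> on_hand[A=59 B=25] avail[A=52 B=20] open={R1,R2,R3,R4,R5}
Step 6: cancel R5 -> on_hand[A=59 B=25] avail[A=54 B=20] open={R1,R2,R3,R4}
Step 7: reserve R6 A 6 -> on_hand[A=59 B=25] avail[A=48 B=20] open={R1,R2,R3,R4,R6}
Step 8: commit R2 -> on_hand[A=59 B=21] avail[A=48 B=20] open={R1,R3,R4,R6}
Step 9: commit R1 -> on_hand[A=59 B=20] avail[A=48 B=20] open={R3,R4,R6}
Step 10: reserve R7 B 3 -> on_hand[A=59 B=20] avail[A=48 B=17] open={R3,R4,R6,R7}
Step 11: reserve R8 A 5 -> on_hand[A=59 B=20] avail[A=43 B=17] open={R3,R4,R6,R7,R8}
Step 12: reserve R9 B 2 -> on_hand[A=59 B=20] avail[A=43 B=15] open={R3,R4,R6,R7,R8,R9}
Step 13: cancel R6 -> on_hand[A=59 B=20] avail[A=49 B=15] open={R3,R4,R7,R8,R9}
Step 14: cancel R7 -> on_hand[A=59 B=20] avail[A=49 B=18] open={R3,R4,R8,R9}
Step 15: commit R9 -> on_hand[A=59 B=18] avail[A=49 B=18] open={R3,R4,R8}
Step 16: cancel R3 -> on_hand[A=59 B=18] avail[A=50 B=18] open={R4,R8}
Step 17: reserve R10 A 6 -> on_hand[A=59 B=18] avail[A=44 B=18] open={R10,R4,R8}
Step 18: commit R4 -> on_hand[A=55 B=18] avail[A=44 B=18] open={R10,R8}
Step 19: commit R8 -> on_hand[A=50 B=18] avail[A=44 B=18] open={R10}
Step 20: cancel R10 -> on_hand[A=50 B=18] avail[A=50 B=18] open={}
Step 21: reserve R11 B 4 -> on_hand[A=50 B=18] avail[A=50 B=14] open={R11}
Step 22: reserve R12 A 8 -> on_hand[A=50 B=18] avail[A=42 B=14] open={R11,R12}
Step 23: cancel R11 -> on_hand[A=50 B=18] avail[A=42 B=18] open={R12}
Final available[B] = 18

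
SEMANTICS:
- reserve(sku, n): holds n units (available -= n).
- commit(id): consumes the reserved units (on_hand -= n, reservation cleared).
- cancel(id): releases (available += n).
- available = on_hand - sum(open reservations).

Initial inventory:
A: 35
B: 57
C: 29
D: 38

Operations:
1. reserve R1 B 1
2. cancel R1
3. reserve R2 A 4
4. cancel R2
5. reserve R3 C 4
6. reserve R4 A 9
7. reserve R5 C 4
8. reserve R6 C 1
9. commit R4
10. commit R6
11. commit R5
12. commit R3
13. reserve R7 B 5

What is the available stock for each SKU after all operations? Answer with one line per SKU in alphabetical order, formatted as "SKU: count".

Answer: A: 26
B: 52
C: 20
D: 38

Derivation:
Step 1: reserve R1 B 1 -> on_hand[A=35 B=57 C=29 D=38] avail[A=35 B=56 C=29 D=38] open={R1}
Step 2: cancel R1 -> on_hand[A=35 B=57 C=29 D=38] avail[A=35 B=57 C=29 D=38] open={}
Step 3: reserve R2 A 4 -> on_hand[A=35 B=57 C=29 D=38] avail[A=31 B=57 C=29 D=38] open={R2}
Step 4: cancel R2 -> on_hand[A=35 B=57 C=29 D=38] avail[A=35 B=57 C=29 D=38] open={}
Step 5: reserve R3 C 4 -> on_hand[A=35 B=57 C=29 D=38] avail[A=35 B=57 C=25 D=38] open={R3}
Step 6: reserve R4 A 9 -> on_hand[A=35 B=57 C=29 D=38] avail[A=26 B=57 C=25 D=38] open={R3,R4}
Step 7: reserve R5 C 4 -> on_hand[A=35 B=57 C=29 D=38] avail[A=26 B=57 C=21 D=38] open={R3,R4,R5}
Step 8: reserve R6 C 1 -> on_hand[A=35 B=57 C=29 D=38] avail[A=26 B=57 C=20 D=38] open={R3,R4,R5,R6}
Step 9: commit R4 -> on_hand[A=26 B=57 C=29 D=38] avail[A=26 B=57 C=20 D=38] open={R3,R5,R6}
Step 10: commit R6 -> on_hand[A=26 B=57 C=28 D=38] avail[A=26 B=57 C=20 D=38] open={R3,R5}
Step 11: commit R5 -> on_hand[A=26 B=57 C=24 D=38] avail[A=26 B=57 C=20 D=38] open={R3}
Step 12: commit R3 -> on_hand[A=26 B=57 C=20 D=38] avail[A=26 B=57 C=20 D=38] open={}
Step 13: reserve R7 B 5 -> on_hand[A=26 B=57 C=20 D=38] avail[A=26 B=52 C=20 D=38] open={R7}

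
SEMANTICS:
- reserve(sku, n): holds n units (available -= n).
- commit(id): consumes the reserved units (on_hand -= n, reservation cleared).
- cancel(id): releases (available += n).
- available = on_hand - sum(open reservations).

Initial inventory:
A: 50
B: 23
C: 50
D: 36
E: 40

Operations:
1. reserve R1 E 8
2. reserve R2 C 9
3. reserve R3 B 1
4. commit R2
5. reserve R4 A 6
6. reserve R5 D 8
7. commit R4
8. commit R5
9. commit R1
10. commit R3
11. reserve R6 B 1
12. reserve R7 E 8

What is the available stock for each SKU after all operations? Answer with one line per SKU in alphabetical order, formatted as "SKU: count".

Answer: A: 44
B: 21
C: 41
D: 28
E: 24

Derivation:
Step 1: reserve R1 E 8 -> on_hand[A=50 B=23 C=50 D=36 E=40] avail[A=50 B=23 C=50 D=36 E=32] open={R1}
Step 2: reserve R2 C 9 -> on_hand[A=50 B=23 C=50 D=36 E=40] avail[A=50 B=23 C=41 D=36 E=32] open={R1,R2}
Step 3: reserve R3 B 1 -> on_hand[A=50 B=23 C=50 D=36 E=40] avail[A=50 B=22 C=41 D=36 E=32] open={R1,R2,R3}
Step 4: commit R2 -> on_hand[A=50 B=23 C=41 D=36 E=40] avail[A=50 B=22 C=41 D=36 E=32] open={R1,R3}
Step 5: reserve R4 A 6 -> on_hand[A=50 B=23 C=41 D=36 E=40] avail[A=44 B=22 C=41 D=36 E=32] open={R1,R3,R4}
Step 6: reserve R5 D 8 -> on_hand[A=50 B=23 C=41 D=36 E=40] avail[A=44 B=22 C=41 D=28 E=32] open={R1,R3,R4,R5}
Step 7: commit R4 -> on_hand[A=44 B=23 C=41 D=36 E=40] avail[A=44 B=22 C=41 D=28 E=32] open={R1,R3,R5}
Step 8: commit R5 -> on_hand[A=44 B=23 C=41 D=28 E=40] avail[A=44 B=22 C=41 D=28 E=32] open={R1,R3}
Step 9: commit R1 -> on_hand[A=44 B=23 C=41 D=28 E=32] avail[A=44 B=22 C=41 D=28 E=32] open={R3}
Step 10: commit R3 -> on_hand[A=44 B=22 C=41 D=28 E=32] avail[A=44 B=22 C=41 D=28 E=32] open={}
Step 11: reserve R6 B 1 -> on_hand[A=44 B=22 C=41 D=28 E=32] avail[A=44 B=21 C=41 D=28 E=32] open={R6}
Step 12: reserve R7 E 8 -> on_hand[A=44 B=22 C=41 D=28 E=32] avail[A=44 B=21 C=41 D=28 E=24] open={R6,R7}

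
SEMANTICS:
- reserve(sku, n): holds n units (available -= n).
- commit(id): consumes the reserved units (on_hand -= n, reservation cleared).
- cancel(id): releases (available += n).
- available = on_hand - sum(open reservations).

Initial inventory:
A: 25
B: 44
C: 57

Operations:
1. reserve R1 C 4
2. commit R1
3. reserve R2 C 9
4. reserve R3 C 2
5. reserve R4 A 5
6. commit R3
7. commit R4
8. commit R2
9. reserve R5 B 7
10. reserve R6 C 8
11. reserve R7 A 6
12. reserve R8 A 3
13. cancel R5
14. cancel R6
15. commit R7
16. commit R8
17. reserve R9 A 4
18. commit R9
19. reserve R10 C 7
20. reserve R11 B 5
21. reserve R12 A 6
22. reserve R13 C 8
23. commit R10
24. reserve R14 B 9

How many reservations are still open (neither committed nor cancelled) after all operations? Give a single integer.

Answer: 4

Derivation:
Step 1: reserve R1 C 4 -> on_hand[A=25 B=44 C=57] avail[A=25 B=44 C=53] open={R1}
Step 2: commit R1 -> on_hand[A=25 B=44 C=53] avail[A=25 B=44 C=53] open={}
Step 3: reserve R2 C 9 -> on_hand[A=25 B=44 C=53] avail[A=25 B=44 C=44] open={R2}
Step 4: reserve R3 C 2 -> on_hand[A=25 B=44 C=53] avail[A=25 B=44 C=42] open={R2,R3}
Step 5: reserve R4 A 5 -> on_hand[A=25 B=44 C=53] avail[A=20 B=44 C=42] open={R2,R3,R4}
Step 6: commit R3 -> on_hand[A=25 B=44 C=51] avail[A=20 B=44 C=42] open={R2,R4}
Step 7: commit R4 -> on_hand[A=20 B=44 C=51] avail[A=20 B=44 C=42] open={R2}
Step 8: commit R2 -> on_hand[A=20 B=44 C=42] avail[A=20 B=44 C=42] open={}
Step 9: reserve R5 B 7 -> on_hand[A=20 B=44 C=42] avail[A=20 B=37 C=42] open={R5}
Step 10: reserve R6 C 8 -> on_hand[A=20 B=44 C=42] avail[A=20 B=37 C=34] open={R5,R6}
Step 11: reserve R7 A 6 -> on_hand[A=20 B=44 C=42] avail[A=14 B=37 C=34] open={R5,R6,R7}
Step 12: reserve R8 A 3 -> on_hand[A=20 B=44 C=42] avail[A=11 B=37 C=34] open={R5,R6,R7,R8}
Step 13: cancel R5 -> on_hand[A=20 B=44 C=42] avail[A=11 B=44 C=34] open={R6,R7,R8}
Step 14: cancel R6 -> on_hand[A=20 B=44 C=42] avail[A=11 B=44 C=42] open={R7,R8}
Step 15: commit R7 -> on_hand[A=14 B=44 C=42] avail[A=11 B=44 C=42] open={R8}
Step 16: commit R8 -> on_hand[A=11 B=44 C=42] avail[A=11 B=44 C=42] open={}
Step 17: reserve R9 A 4 -> on_hand[A=11 B=44 C=42] avail[A=7 B=44 C=42] open={R9}
Step 18: commit R9 -> on_hand[A=7 B=44 C=42] avail[A=7 B=44 C=42] open={}
Step 19: reserve R10 C 7 -> on_hand[A=7 B=44 C=42] avail[A=7 B=44 C=35] open={R10}
Step 20: reserve R11 B 5 -> on_hand[A=7 B=44 C=42] avail[A=7 B=39 C=35] open={R10,R11}
Step 21: reserve R12 A 6 -> on_hand[A=7 B=44 C=42] avail[A=1 B=39 C=35] open={R10,R11,R12}
Step 22: reserve R13 C 8 -> on_hand[A=7 B=44 C=42] avail[A=1 B=39 C=27] open={R10,R11,R12,R13}
Step 23: commit R10 -> on_hand[A=7 B=44 C=35] avail[A=1 B=39 C=27] open={R11,R12,R13}
Step 24: reserve R14 B 9 -> on_hand[A=7 B=44 C=35] avail[A=1 B=30 C=27] open={R11,R12,R13,R14}
Open reservations: ['R11', 'R12', 'R13', 'R14'] -> 4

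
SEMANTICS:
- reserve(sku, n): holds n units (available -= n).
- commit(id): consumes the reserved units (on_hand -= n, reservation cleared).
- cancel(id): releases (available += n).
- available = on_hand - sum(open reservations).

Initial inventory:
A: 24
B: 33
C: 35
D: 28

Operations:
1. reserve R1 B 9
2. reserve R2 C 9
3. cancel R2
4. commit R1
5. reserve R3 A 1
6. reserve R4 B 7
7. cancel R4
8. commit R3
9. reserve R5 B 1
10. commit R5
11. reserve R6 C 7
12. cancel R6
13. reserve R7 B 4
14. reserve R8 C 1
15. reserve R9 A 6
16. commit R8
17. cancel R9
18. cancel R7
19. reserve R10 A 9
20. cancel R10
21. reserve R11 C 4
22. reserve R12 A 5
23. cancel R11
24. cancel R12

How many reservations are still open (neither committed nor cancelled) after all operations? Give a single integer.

Step 1: reserve R1 B 9 -> on_hand[A=24 B=33 C=35 D=28] avail[A=24 B=24 C=35 D=28] open={R1}
Step 2: reserve R2 C 9 -> on_hand[A=24 B=33 C=35 D=28] avail[A=24 B=24 C=26 D=28] open={R1,R2}
Step 3: cancel R2 -> on_hand[A=24 B=33 C=35 D=28] avail[A=24 B=24 C=35 D=28] open={R1}
Step 4: commit R1 -> on_hand[A=24 B=24 C=35 D=28] avail[A=24 B=24 C=35 D=28] open={}
Step 5: reserve R3 A 1 -> on_hand[A=24 B=24 C=35 D=28] avail[A=23 B=24 C=35 D=28] open={R3}
Step 6: reserve R4 B 7 -> on_hand[A=24 B=24 C=35 D=28] avail[A=23 B=17 C=35 D=28] open={R3,R4}
Step 7: cancel R4 -> on_hand[A=24 B=24 C=35 D=28] avail[A=23 B=24 C=35 D=28] open={R3}
Step 8: commit R3 -> on_hand[A=23 B=24 C=35 D=28] avail[A=23 B=24 C=35 D=28] open={}
Step 9: reserve R5 B 1 -> on_hand[A=23 B=24 C=35 D=28] avail[A=23 B=23 C=35 D=28] open={R5}
Step 10: commit R5 -> on_hand[A=23 B=23 C=35 D=28] avail[A=23 B=23 C=35 D=28] open={}
Step 11: reserve R6 C 7 -> on_hand[A=23 B=23 C=35 D=28] avail[A=23 B=23 C=28 D=28] open={R6}
Step 12: cancel R6 -> on_hand[A=23 B=23 C=35 D=28] avail[A=23 B=23 C=35 D=28] open={}
Step 13: reserve R7 B 4 -> on_hand[A=23 B=23 C=35 D=28] avail[A=23 B=19 C=35 D=28] open={R7}
Step 14: reserve R8 C 1 -> on_hand[A=23 B=23 C=35 D=28] avail[A=23 B=19 C=34 D=28] open={R7,R8}
Step 15: reserve R9 A 6 -> on_hand[A=23 B=23 C=35 D=28] avail[A=17 B=19 C=34 D=28] open={R7,R8,R9}
Step 16: commit R8 -> on_hand[A=23 B=23 C=34 D=28] avail[A=17 B=19 C=34 D=28] open={R7,R9}
Step 17: cancel R9 -> on_hand[A=23 B=23 C=34 D=28] avail[A=23 B=19 C=34 D=28] open={R7}
Step 18: cancel R7 -> on_hand[A=23 B=23 C=34 D=28] avail[A=23 B=23 C=34 D=28] open={}
Step 19: reserve R10 A 9 -> on_hand[A=23 B=23 C=34 D=28] avail[A=14 B=23 C=34 D=28] open={R10}
Step 20: cancel R10 -> on_hand[A=23 B=23 C=34 D=28] avail[A=23 B=23 C=34 D=28] open={}
Step 21: reserve R11 C 4 -> on_hand[A=23 B=23 C=34 D=28] avail[A=23 B=23 C=30 D=28] open={R11}
Step 22: reserve R12 A 5 -> on_hand[A=23 B=23 C=34 D=28] avail[A=18 B=23 C=30 D=28] open={R11,R12}
Step 23: cancel R11 -> on_hand[A=23 B=23 C=34 D=28] avail[A=18 B=23 C=34 D=28] open={R12}
Step 24: cancel R12 -> on_hand[A=23 B=23 C=34 D=28] avail[A=23 B=23 C=34 D=28] open={}
Open reservations: [] -> 0

Answer: 0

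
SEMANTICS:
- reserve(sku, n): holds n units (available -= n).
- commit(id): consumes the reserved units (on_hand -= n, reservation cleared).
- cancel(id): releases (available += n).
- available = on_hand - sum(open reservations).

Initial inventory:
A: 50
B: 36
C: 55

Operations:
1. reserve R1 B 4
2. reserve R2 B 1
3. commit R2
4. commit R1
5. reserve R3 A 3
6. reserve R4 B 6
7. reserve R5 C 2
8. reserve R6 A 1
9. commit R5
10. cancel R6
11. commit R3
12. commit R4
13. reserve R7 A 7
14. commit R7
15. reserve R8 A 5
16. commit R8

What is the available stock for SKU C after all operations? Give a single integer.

Step 1: reserve R1 B 4 -> on_hand[A=50 B=36 C=55] avail[A=50 B=32 C=55] open={R1}
Step 2: reserve R2 B 1 -> on_hand[A=50 B=36 C=55] avail[A=50 B=31 C=55] open={R1,R2}
Step 3: commit R2 -> on_hand[A=50 B=35 C=55] avail[A=50 B=31 C=55] open={R1}
Step 4: commit R1 -> on_hand[A=50 B=31 C=55] avail[A=50 B=31 C=55] open={}
Step 5: reserve R3 A 3 -> on_hand[A=50 B=31 C=55] avail[A=47 B=31 C=55] open={R3}
Step 6: reserve R4 B 6 -> on_hand[A=50 B=31 C=55] avail[A=47 B=25 C=55] open={R3,R4}
Step 7: reserve R5 C 2 -> on_hand[A=50 B=31 C=55] avail[A=47 B=25 C=53] open={R3,R4,R5}
Step 8: reserve R6 A 1 -> on_hand[A=50 B=31 C=55] avail[A=46 B=25 C=53] open={R3,R4,R5,R6}
Step 9: commit R5 -> on_hand[A=50 B=31 C=53] avail[A=46 B=25 C=53] open={R3,R4,R6}
Step 10: cancel R6 -> on_hand[A=50 B=31 C=53] avail[A=47 B=25 C=53] open={R3,R4}
Step 11: commit R3 -> on_hand[A=47 B=31 C=53] avail[A=47 B=25 C=53] open={R4}
Step 12: commit R4 -> on_hand[A=47 B=25 C=53] avail[A=47 B=25 C=53] open={}
Step 13: reserve R7 A 7 -> on_hand[A=47 B=25 C=53] avail[A=40 B=25 C=53] open={R7}
Step 14: commit R7 -> on_hand[A=40 B=25 C=53] avail[A=40 B=25 C=53] open={}
Step 15: reserve R8 A 5 -> on_hand[A=40 B=25 C=53] avail[A=35 B=25 C=53] open={R8}
Step 16: commit R8 -> on_hand[A=35 B=25 C=53] avail[A=35 B=25 C=53] open={}
Final available[C] = 53

Answer: 53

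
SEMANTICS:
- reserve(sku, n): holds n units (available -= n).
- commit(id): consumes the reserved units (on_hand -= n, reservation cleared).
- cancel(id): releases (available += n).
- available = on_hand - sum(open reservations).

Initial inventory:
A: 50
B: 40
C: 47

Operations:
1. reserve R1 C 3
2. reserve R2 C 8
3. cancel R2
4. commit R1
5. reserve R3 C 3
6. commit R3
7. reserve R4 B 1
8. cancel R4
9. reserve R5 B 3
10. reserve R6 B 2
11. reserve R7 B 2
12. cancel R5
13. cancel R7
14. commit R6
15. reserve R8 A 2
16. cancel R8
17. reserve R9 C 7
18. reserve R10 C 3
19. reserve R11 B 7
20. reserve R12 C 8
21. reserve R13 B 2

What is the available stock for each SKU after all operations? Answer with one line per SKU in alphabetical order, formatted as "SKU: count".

Answer: A: 50
B: 29
C: 23

Derivation:
Step 1: reserve R1 C 3 -> on_hand[A=50 B=40 C=47] avail[A=50 B=40 C=44] open={R1}
Step 2: reserve R2 C 8 -> on_hand[A=50 B=40 C=47] avail[A=50 B=40 C=36] open={R1,R2}
Step 3: cancel R2 -> on_hand[A=50 B=40 C=47] avail[A=50 B=40 C=44] open={R1}
Step 4: commit R1 -> on_hand[A=50 B=40 C=44] avail[A=50 B=40 C=44] open={}
Step 5: reserve R3 C 3 -> on_hand[A=50 B=40 C=44] avail[A=50 B=40 C=41] open={R3}
Step 6: commit R3 -> on_hand[A=50 B=40 C=41] avail[A=50 B=40 C=41] open={}
Step 7: reserve R4 B 1 -> on_hand[A=50 B=40 C=41] avail[A=50 B=39 C=41] open={R4}
Step 8: cancel R4 -> on_hand[A=50 B=40 C=41] avail[A=50 B=40 C=41] open={}
Step 9: reserve R5 B 3 -> on_hand[A=50 B=40 C=41] avail[A=50 B=37 C=41] open={R5}
Step 10: reserve R6 B 2 -> on_hand[A=50 B=40 C=41] avail[A=50 B=35 C=41] open={R5,R6}
Step 11: reserve R7 B 2 -> on_hand[A=50 B=40 C=41] avail[A=50 B=33 C=41] open={R5,R6,R7}
Step 12: cancel R5 -> on_hand[A=50 B=40 C=41] avail[A=50 B=36 C=41] open={R6,R7}
Step 13: cancel R7 -> on_hand[A=50 B=40 C=41] avail[A=50 B=38 C=41] open={R6}
Step 14: commit R6 -> on_hand[A=50 B=38 C=41] avail[A=50 B=38 C=41] open={}
Step 15: reserve R8 A 2 -> on_hand[A=50 B=38 C=41] avail[A=48 B=38 C=41] open={R8}
Step 16: cancel R8 -> on_hand[A=50 B=38 C=41] avail[A=50 B=38 C=41] open={}
Step 17: reserve R9 C 7 -> on_hand[A=50 B=38 C=41] avail[A=50 B=38 C=34] open={R9}
Step 18: reserve R10 C 3 -> on_hand[A=50 B=38 C=41] avail[A=50 B=38 C=31] open={R10,R9}
Step 19: reserve R11 B 7 -> on_hand[A=50 B=38 C=41] avail[A=50 B=31 C=31] open={R10,R11,R9}
Step 20: reserve R12 C 8 -> on_hand[A=50 B=38 C=41] avail[A=50 B=31 C=23] open={R10,R11,R12,R9}
Step 21: reserve R13 B 2 -> on_hand[A=50 B=38 C=41] avail[A=50 B=29 C=23] open={R10,R11,R12,R13,R9}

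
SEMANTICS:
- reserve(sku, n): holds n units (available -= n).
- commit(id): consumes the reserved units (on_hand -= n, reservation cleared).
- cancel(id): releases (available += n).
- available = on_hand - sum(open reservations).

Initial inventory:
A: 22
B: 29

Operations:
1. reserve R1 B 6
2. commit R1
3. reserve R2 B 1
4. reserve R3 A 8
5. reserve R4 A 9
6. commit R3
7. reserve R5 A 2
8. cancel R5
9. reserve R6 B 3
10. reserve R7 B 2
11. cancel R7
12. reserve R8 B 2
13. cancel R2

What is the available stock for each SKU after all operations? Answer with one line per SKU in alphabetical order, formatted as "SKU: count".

Answer: A: 5
B: 18

Derivation:
Step 1: reserve R1 B 6 -> on_hand[A=22 B=29] avail[A=22 B=23] open={R1}
Step 2: commit R1 -> on_hand[A=22 B=23] avail[A=22 B=23] open={}
Step 3: reserve R2 B 1 -> on_hand[A=22 B=23] avail[A=22 B=22] open={R2}
Step 4: reserve R3 A 8 -> on_hand[A=22 B=23] avail[A=14 B=22] open={R2,R3}
Step 5: reserve R4 A 9 -> on_hand[A=22 B=23] avail[A=5 B=22] open={R2,R3,R4}
Step 6: commit R3 -> on_hand[A=14 B=23] avail[A=5 B=22] open={R2,R4}
Step 7: reserve R5 A 2 -> on_hand[A=14 B=23] avail[A=3 B=22] open={R2,R4,R5}
Step 8: cancel R5 -> on_hand[A=14 B=23] avail[A=5 B=22] open={R2,R4}
Step 9: reserve R6 B 3 -> on_hand[A=14 B=23] avail[A=5 B=19] open={R2,R4,R6}
Step 10: reserve R7 B 2 -> on_hand[A=14 B=23] avail[A=5 B=17] open={R2,R4,R6,R7}
Step 11: cancel R7 -> on_hand[A=14 B=23] avail[A=5 B=19] open={R2,R4,R6}
Step 12: reserve R8 B 2 -> on_hand[A=14 B=23] avail[A=5 B=17] open={R2,R4,R6,R8}
Step 13: cancel R2 -> on_hand[A=14 B=23] avail[A=5 B=18] open={R4,R6,R8}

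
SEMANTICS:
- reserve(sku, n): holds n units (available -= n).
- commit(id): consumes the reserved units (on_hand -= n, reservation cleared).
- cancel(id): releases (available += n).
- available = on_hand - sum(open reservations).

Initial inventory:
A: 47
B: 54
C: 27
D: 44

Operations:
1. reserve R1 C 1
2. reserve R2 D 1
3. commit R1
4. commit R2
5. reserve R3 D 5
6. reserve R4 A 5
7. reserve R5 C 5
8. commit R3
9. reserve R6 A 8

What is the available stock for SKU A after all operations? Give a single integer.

Step 1: reserve R1 C 1 -> on_hand[A=47 B=54 C=27 D=44] avail[A=47 B=54 C=26 D=44] open={R1}
Step 2: reserve R2 D 1 -> on_hand[A=47 B=54 C=27 D=44] avail[A=47 B=54 C=26 D=43] open={R1,R2}
Step 3: commit R1 -> on_hand[A=47 B=54 C=26 D=44] avail[A=47 B=54 C=26 D=43] open={R2}
Step 4: commit R2 -> on_hand[A=47 B=54 C=26 D=43] avail[A=47 B=54 C=26 D=43] open={}
Step 5: reserve R3 D 5 -> on_hand[A=47 B=54 C=26 D=43] avail[A=47 B=54 C=26 D=38] open={R3}
Step 6: reserve R4 A 5 -> on_hand[A=47 B=54 C=26 D=43] avail[A=42 B=54 C=26 D=38] open={R3,R4}
Step 7: reserve R5 C 5 -> on_hand[A=47 B=54 C=26 D=43] avail[A=42 B=54 C=21 D=38] open={R3,R4,R5}
Step 8: commit R3 -> on_hand[A=47 B=54 C=26 D=38] avail[A=42 B=54 C=21 D=38] open={R4,R5}
Step 9: reserve R6 A 8 -> on_hand[A=47 B=54 C=26 D=38] avail[A=34 B=54 C=21 D=38] open={R4,R5,R6}
Final available[A] = 34

Answer: 34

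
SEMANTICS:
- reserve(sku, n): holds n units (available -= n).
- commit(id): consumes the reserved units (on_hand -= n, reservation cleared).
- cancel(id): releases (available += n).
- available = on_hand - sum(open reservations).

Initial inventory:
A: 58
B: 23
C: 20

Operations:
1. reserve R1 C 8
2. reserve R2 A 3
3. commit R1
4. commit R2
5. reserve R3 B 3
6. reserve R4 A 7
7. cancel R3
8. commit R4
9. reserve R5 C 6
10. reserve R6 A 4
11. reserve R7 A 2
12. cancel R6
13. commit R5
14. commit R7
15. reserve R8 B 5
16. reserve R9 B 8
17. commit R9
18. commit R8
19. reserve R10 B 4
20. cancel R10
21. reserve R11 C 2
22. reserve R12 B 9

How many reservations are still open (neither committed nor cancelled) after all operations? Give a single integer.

Step 1: reserve R1 C 8 -> on_hand[A=58 B=23 C=20] avail[A=58 B=23 C=12] open={R1}
Step 2: reserve R2 A 3 -> on_hand[A=58 B=23 C=20] avail[A=55 B=23 C=12] open={R1,R2}
Step 3: commit R1 -> on_hand[A=58 B=23 C=12] avail[A=55 B=23 C=12] open={R2}
Step 4: commit R2 -> on_hand[A=55 B=23 C=12] avail[A=55 B=23 C=12] open={}
Step 5: reserve R3 B 3 -> on_hand[A=55 B=23 C=12] avail[A=55 B=20 C=12] open={R3}
Step 6: reserve R4 A 7 -> on_hand[A=55 B=23 C=12] avail[A=48 B=20 C=12] open={R3,R4}
Step 7: cancel R3 -> on_hand[A=55 B=23 C=12] avail[A=48 B=23 C=12] open={R4}
Step 8: commit R4 -> on_hand[A=48 B=23 C=12] avail[A=48 B=23 C=12] open={}
Step 9: reserve R5 C 6 -> on_hand[A=48 B=23 C=12] avail[A=48 B=23 C=6] open={R5}
Step 10: reserve R6 A 4 -> on_hand[A=48 B=23 C=12] avail[A=44 B=23 C=6] open={R5,R6}
Step 11: reserve R7 A 2 -> on_hand[A=48 B=23 C=12] avail[A=42 B=23 C=6] open={R5,R6,R7}
Step 12: cancel R6 -> on_hand[A=48 B=23 C=12] avail[A=46 B=23 C=6] open={R5,R7}
Step 13: commit R5 -> on_hand[A=48 B=23 C=6] avail[A=46 B=23 C=6] open={R7}
Step 14: commit R7 -> on_hand[A=46 B=23 C=6] avail[A=46 B=23 C=6] open={}
Step 15: reserve R8 B 5 -> on_hand[A=46 B=23 C=6] avail[A=46 B=18 C=6] open={R8}
Step 16: reserve R9 B 8 -> on_hand[A=46 B=23 C=6] avail[A=46 B=10 C=6] open={R8,R9}
Step 17: commit R9 -> on_hand[A=46 B=15 C=6] avail[A=46 B=10 C=6] open={R8}
Step 18: commit R8 -> on_hand[A=46 B=10 C=6] avail[A=46 B=10 C=6] open={}
Step 19: reserve R10 B 4 -> on_hand[A=46 B=10 C=6] avail[A=46 B=6 C=6] open={R10}
Step 20: cancel R10 -> on_hand[A=46 B=10 C=6] avail[A=46 B=10 C=6] open={}
Step 21: reserve R11 C 2 -> on_hand[A=46 B=10 C=6] avail[A=46 B=10 C=4] open={R11}
Step 22: reserve R12 B 9 -> on_hand[A=46 B=10 C=6] avail[A=46 B=1 C=4] open={R11,R12}
Open reservations: ['R11', 'R12'] -> 2

Answer: 2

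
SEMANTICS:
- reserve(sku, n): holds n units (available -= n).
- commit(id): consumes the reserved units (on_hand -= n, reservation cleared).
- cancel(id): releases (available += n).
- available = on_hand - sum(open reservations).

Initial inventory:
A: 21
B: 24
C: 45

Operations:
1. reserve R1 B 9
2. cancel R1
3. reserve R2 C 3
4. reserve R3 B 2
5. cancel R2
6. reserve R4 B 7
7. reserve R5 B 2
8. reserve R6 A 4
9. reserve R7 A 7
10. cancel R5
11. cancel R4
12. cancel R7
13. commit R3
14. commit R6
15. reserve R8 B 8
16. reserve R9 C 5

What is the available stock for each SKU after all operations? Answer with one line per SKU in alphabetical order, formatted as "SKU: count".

Step 1: reserve R1 B 9 -> on_hand[A=21 B=24 C=45] avail[A=21 B=15 C=45] open={R1}
Step 2: cancel R1 -> on_hand[A=21 B=24 C=45] avail[A=21 B=24 C=45] open={}
Step 3: reserve R2 C 3 -> on_hand[A=21 B=24 C=45] avail[A=21 B=24 C=42] open={R2}
Step 4: reserve R3 B 2 -> on_hand[A=21 B=24 C=45] avail[A=21 B=22 C=42] open={R2,R3}
Step 5: cancel R2 -> on_hand[A=21 B=24 C=45] avail[A=21 B=22 C=45] open={R3}
Step 6: reserve R4 B 7 -> on_hand[A=21 B=24 C=45] avail[A=21 B=15 C=45] open={R3,R4}
Step 7: reserve R5 B 2 -> on_hand[A=21 B=24 C=45] avail[A=21 B=13 C=45] open={R3,R4,R5}
Step 8: reserve R6 A 4 -> on_hand[A=21 B=24 C=45] avail[A=17 B=13 C=45] open={R3,R4,R5,R6}
Step 9: reserve R7 A 7 -> on_hand[A=21 B=24 C=45] avail[A=10 B=13 C=45] open={R3,R4,R5,R6,R7}
Step 10: cancel R5 -> on_hand[A=21 B=24 C=45] avail[A=10 B=15 C=45] open={R3,R4,R6,R7}
Step 11: cancel R4 -> on_hand[A=21 B=24 C=45] avail[A=10 B=22 C=45] open={R3,R6,R7}
Step 12: cancel R7 -> on_hand[A=21 B=24 C=45] avail[A=17 B=22 C=45] open={R3,R6}
Step 13: commit R3 -> on_hand[A=21 B=22 C=45] avail[A=17 B=22 C=45] open={R6}
Step 14: commit R6 -> on_hand[A=17 B=22 C=45] avail[A=17 B=22 C=45] open={}
Step 15: reserve R8 B 8 -> on_hand[A=17 B=22 C=45] avail[A=17 B=14 C=45] open={R8}
Step 16: reserve R9 C 5 -> on_hand[A=17 B=22 C=45] avail[A=17 B=14 C=40] open={R8,R9}

Answer: A: 17
B: 14
C: 40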